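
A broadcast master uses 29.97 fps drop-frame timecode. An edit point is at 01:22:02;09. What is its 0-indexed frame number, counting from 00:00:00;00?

147521

As if non-drop at 30 labels/s: (1 × 3600 + 22 × 60 + 2) × 30 + 9 = 147669.
Minute boundaries passed: 82; those not divisible by 10: 82 − 8 = 74; dropped labels = 2 × 74 = 148.
Actual frame index = 147669 − 148 = 147521.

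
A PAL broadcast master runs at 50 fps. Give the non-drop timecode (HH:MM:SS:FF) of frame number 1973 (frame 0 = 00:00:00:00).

00:00:39:23

1973 ÷ 50 = 39 full seconds, remainder 23 frames.
39 s = 0 h 0 min 39 s.
Timecode: 00:00:39:23.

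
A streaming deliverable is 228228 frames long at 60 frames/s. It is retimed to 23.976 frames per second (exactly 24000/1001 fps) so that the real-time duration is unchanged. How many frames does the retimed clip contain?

Target frames = source frames × (target rate / source rate) = 228228 × (24000/1001)/(60) = 228228 × 400/1001 = 91200.

91200 frames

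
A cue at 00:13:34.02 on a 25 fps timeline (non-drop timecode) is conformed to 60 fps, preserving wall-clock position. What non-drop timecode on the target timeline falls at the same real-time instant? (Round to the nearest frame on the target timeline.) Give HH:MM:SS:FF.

Source frame index: (0×3600 + 13×60 + 34) × 25 + 2 = 20352.
Real time: 20352 / (25) = 20352/25 s.
Target frame: (20352/25) × (60) = 244224/5 ≈ 48844.800 → 48845.
At 60 labels/s: frame 48845 → 00:13:34:05.

00:13:34:05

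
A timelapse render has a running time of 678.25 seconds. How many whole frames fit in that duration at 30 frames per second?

20347 frames

Frames = 678.25 × 30 = 40695/2 ≈ 20347.5000.
Complete frames: 20347.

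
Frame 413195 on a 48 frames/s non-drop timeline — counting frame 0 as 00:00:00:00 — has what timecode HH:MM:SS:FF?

02:23:28:11

413195 ÷ 48 = 8608 full seconds, remainder 11 frames.
8608 s = 2 h 23 min 28 s.
Timecode: 02:23:28:11.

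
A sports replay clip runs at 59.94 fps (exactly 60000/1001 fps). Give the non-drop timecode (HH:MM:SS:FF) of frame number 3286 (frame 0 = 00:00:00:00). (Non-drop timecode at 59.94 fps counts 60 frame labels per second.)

00:00:54:46

3286 ÷ 60 = 54 full seconds, remainder 46 frames.
54 s = 0 h 0 min 54 s.
Timecode: 00:00:54:46.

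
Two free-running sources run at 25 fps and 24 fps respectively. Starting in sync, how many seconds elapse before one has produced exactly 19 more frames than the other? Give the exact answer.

The gap grows by |24 − 25| = 1 frame per second.
Time for a 19-frame gap: 19 ÷ (1) = 19 s.

19 seconds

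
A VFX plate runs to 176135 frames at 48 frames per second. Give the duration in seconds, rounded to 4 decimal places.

Running time = 176135 × 1/48 = 176135/48 s ≈ 3669.4792 s.

3669.4792 seconds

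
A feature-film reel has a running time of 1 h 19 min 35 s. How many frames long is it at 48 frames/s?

1 h 19 min 35 s = 4775 s.
Frames = 4775 × 48 = 229200.

229200 frames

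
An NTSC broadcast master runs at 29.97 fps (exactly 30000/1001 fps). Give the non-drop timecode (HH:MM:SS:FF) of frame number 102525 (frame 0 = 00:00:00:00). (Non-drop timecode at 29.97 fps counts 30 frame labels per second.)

102525 ÷ 30 = 3417 full seconds, remainder 15 frames.
3417 s = 0 h 56 min 57 s.
Timecode: 00:56:57:15.

00:56:57:15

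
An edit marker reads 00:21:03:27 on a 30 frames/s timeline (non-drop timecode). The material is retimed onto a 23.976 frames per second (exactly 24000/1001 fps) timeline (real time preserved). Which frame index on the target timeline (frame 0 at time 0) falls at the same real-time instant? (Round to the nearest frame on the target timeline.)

Source frame index: (0×3600 + 21×60 + 3) × 30 + 27 = 37917.
Real time: 37917 / (30) = 12639/10 s.
Target frame: (12639/10) × (24000/1001) = 2757600/91 ≈ 30303.297 → 30303.

frame 30303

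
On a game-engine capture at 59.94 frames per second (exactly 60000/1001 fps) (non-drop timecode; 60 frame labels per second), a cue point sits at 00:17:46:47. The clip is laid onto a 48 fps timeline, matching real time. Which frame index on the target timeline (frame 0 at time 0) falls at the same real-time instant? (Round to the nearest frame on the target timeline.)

frame 51257

Source frame index: (0×3600 + 17×60 + 46) × 60 + 47 = 64007.
Real time: 64007 / (60000/1001) = 64071007/60000 s.
Target frame: (64071007/60000) × (48) = 64071007/1250 ≈ 51256.806 → 51257.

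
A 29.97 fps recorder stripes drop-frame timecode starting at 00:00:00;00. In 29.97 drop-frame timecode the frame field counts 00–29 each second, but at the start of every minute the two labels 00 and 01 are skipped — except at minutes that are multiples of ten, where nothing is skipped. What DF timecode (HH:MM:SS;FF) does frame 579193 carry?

Ten DF minutes hold 17982 frames, so frame 579193 lies in block 32 (frames 575424–593405) with 3769 frames into that block.
The block's first minute is 1800 frames and the rest 1798 each; 3769 frames reaches minute 2, so 32 × 18 + 2 × 2 = 580 labels have been skipped so far.
Adding those back, label number 579193 + 580 = 579773 at 30 labels/s is 19325 s + 23 f = 5 h 22 min 5 s frame 23, i.e. 05:22:05;23.

05:22:05;23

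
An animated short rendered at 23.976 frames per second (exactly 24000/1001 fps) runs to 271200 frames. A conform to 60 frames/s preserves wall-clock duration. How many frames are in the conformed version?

678678 frames

Target frames = source frames × (target rate / source rate) = 271200 × (60)/(24000/1001) = 271200 × 1001/400 = 678678.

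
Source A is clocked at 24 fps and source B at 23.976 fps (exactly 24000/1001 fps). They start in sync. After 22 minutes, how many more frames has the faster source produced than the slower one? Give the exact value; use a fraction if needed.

2880/91 frames

22 min = 1320 s.
A emits 24 × 1320 = 31680 frames; B emits 24000/1001 × 1320 = 2880000/91.
Difference = 2880/91 frames (≈ 31.6484); B is behind A.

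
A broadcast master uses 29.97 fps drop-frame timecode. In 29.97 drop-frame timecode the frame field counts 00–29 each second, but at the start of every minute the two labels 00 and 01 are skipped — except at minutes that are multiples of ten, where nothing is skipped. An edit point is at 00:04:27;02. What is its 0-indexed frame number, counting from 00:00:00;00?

8004

Complete 10-minute blocks: 0, each 17982 frames → 0.
Remaining 4 whole minutes in the current block: 1800 + 3 × 1798 = 7194 frames.
Within the current minute: 27 × 30 + 2 − 2 = 810 (labels ;00/;01 skipped at this minute). Total = 0 + 7194 + 810 = 8004.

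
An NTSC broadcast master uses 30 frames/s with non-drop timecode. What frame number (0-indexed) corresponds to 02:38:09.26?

Total seconds to the label: (2 × 3600 + 38 × 60 + 9) = 9489.
Frame index = 9489 × 30 + 26 = 284696.

284696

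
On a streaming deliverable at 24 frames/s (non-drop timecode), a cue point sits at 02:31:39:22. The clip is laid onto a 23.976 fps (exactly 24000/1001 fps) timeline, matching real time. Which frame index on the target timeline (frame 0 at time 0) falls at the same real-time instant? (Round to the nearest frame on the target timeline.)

Source frame index: (2×3600 + 31×60 + 39) × 24 + 22 = 218398.
Real time: 218398 / (24) = 109199/12 s.
Target frame: (109199/12) × (24000/1001) = 218398000/1001 ≈ 218179.820 → 218180.

frame 218180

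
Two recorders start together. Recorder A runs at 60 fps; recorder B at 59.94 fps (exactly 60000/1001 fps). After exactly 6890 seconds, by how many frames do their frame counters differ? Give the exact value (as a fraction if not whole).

31800/77 frames

A emits 60 × 6890 = 413400 frames; B emits 60000/1001 × 6890 = 31800000/77.
Difference = 31800/77 frames (≈ 412.9870); B is behind A.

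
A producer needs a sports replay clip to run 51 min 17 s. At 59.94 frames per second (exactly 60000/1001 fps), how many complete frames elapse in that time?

51 min 17 s = 3077 s.
Frames = 3077 × 60000/1001 = 184620000/1001 ≈ 184435.5644.
Complete frames: 184435.

184435 frames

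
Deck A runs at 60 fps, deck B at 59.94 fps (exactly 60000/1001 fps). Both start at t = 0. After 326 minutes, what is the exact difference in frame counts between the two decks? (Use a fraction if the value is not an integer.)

326 min = 19560 s.
A emits 60 × 19560 = 1173600 frames; B emits 60000/1001 × 19560 = 1173600000/1001.
Difference = 1173600/1001 frames (≈ 1172.4276); B is behind A.

1173600/1001 frames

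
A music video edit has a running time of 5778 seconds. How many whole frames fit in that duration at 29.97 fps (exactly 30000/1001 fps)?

173166 frames

Frames = 5778 × 30000/1001 = 173340000/1001 ≈ 173166.8332.
Complete frames: 173166.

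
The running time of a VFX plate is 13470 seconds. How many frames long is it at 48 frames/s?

Frames = 13470 × 48 = 646560.

646560 frames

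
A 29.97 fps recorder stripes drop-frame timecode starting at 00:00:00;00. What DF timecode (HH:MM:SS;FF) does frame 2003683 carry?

Ten DF minutes hold 17982 frames, so frame 2003683 lies in block 111 (frames 1996002–2013983) with 7681 frames into that block.
The block's first minute is 1800 frames and the rest 1798 each; 7681 frames reaches minute 4, so 111 × 18 + 4 × 2 = 2006 labels have been skipped so far.
Adding those back, label number 2003683 + 2006 = 2005689 at 30 labels/s is 66856 s + 9 f = 18 h 34 min 16 s frame 9, i.e. 18:34:16;09.

18:34:16;09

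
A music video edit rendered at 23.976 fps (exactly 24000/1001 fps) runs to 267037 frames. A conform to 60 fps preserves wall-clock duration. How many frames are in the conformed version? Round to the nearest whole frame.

Frames at target rate = 267037 × (60) / (24000/1001) = 267304037/400 ≈ 668260.093.
Nearest whole frame: 668260.

668260 frames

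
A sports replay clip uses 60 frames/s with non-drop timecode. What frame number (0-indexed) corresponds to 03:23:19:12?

frame 731952

Total seconds to the label: (3 × 3600 + 23 × 60 + 19) = 12199.
Frame index = 12199 × 60 + 12 = 731952.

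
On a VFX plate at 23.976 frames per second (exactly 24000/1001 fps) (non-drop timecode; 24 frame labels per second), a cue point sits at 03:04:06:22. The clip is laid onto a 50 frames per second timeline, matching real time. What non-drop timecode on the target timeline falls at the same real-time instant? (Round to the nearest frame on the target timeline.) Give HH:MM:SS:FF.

03:04:17:48

Source frame index: (3×3600 + 4×60 + 6) × 24 + 22 = 265126.
Real time: 265126 / (24000/1001) = 132695563/12000 s.
Target frame: (132695563/12000) × (50) = 132695563/240 ≈ 552898.179 → 552898.
At 50 labels/s: frame 552898 → 03:04:17:48.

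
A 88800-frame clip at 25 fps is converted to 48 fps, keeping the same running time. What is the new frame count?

170496 frames

Target frames = source frames × (target rate / source rate) = 88800 × (48)/(25) = 88800 × 48/25 = 170496.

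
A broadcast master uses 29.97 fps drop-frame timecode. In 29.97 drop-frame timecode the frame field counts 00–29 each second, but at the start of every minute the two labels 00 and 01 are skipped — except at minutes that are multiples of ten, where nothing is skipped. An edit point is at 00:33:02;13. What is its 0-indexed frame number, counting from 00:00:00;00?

59413

As if non-drop at 30 labels/s: (0 × 3600 + 33 × 60 + 2) × 30 + 13 = 59473.
Minute boundaries passed: 33; those not divisible by 10: 33 − 3 = 30; dropped labels = 2 × 30 = 60.
Actual frame index = 59473 − 60 = 59413.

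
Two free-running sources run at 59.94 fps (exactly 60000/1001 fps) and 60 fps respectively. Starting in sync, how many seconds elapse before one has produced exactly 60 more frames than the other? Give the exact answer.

1001 seconds

The gap grows by |60 − 60000/1001| = 60/1001 frames per second.
Time for a 60-frame gap: 60 ÷ (60/1001) = 1001 s.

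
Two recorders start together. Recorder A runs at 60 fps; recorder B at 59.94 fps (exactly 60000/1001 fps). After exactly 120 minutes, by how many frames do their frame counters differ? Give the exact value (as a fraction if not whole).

120 min = 7200 s.
A emits 60 × 7200 = 432000 frames; B emits 60000/1001 × 7200 = 432000000/1001.
Difference = 432000/1001 frames (≈ 431.5684); B is behind A.

432000/1001 frames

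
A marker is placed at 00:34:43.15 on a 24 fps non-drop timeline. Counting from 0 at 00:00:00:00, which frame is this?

Total seconds to the label: (0 × 3600 + 34 × 60 + 43) = 2083.
Frame index = 2083 × 24 + 15 = 50007.

50007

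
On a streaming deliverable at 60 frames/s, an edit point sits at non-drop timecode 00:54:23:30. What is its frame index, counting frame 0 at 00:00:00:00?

Total seconds to the label: (0 × 3600 + 54 × 60 + 23) = 3263.
Frame index = 3263 × 60 + 30 = 195810.

frame 195810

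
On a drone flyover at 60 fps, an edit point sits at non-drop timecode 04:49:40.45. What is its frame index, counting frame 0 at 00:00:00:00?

1042845

Total seconds to the label: (4 × 3600 + 49 × 60 + 40) = 17380.
Frame index = 17380 × 60 + 45 = 1042845.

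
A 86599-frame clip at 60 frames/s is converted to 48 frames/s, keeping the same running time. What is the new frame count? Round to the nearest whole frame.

69279 frames

Frames at target rate = 86599 × (48) / (60) = 346396/5 ≈ 69279.200.
Nearest whole frame: 69279.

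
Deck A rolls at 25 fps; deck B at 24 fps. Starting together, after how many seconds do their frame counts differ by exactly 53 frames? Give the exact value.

The gap grows by |24 − 25| = 1 frame per second.
Time for a 53-frame gap: 53 ÷ (1) = 53 s.

53 seconds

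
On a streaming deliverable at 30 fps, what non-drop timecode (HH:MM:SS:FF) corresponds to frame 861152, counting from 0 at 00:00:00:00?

861152 ÷ 30 = 28705 full seconds, remainder 2 frames.
28705 s = 7 h 58 min 25 s.
Timecode: 07:58:25:02.

07:58:25:02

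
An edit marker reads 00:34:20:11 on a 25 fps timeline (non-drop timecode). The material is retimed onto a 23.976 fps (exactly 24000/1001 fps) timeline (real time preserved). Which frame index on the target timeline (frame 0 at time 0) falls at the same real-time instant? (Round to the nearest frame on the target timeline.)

frame 49401

Source frame index: (0×3600 + 34×60 + 20) × 25 + 11 = 51511.
Real time: 51511 / (25) = 51511/25 s.
Target frame: (51511/25) × (24000/1001) = 49450560/1001 ≈ 49401.159 → 49401.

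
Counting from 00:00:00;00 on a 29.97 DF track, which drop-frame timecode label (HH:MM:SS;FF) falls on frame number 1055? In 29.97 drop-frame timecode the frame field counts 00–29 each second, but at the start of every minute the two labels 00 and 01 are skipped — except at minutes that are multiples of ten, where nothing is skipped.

00:00:35;05

Ten DF minutes hold 17982 frames, so frame 1055 lies in block 0 (frames 0–17981) with 1055 frames into that block.
The block's first minute is 1800 frames and the rest 1798 each; 1055 frames reaches minute 0, so 0 × 18 + 0 × 2 = 0 labels have been skipped so far.
Adding those back, label number 1055 + 0 = 1055 at 30 labels/s is 35 s + 5 f = 0 h 0 min 35 s frame 5, i.e. 00:00:35;05.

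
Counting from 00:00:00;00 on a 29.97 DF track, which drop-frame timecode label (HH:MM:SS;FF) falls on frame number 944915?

08:45:28;21

Ten DF minutes hold 17982 frames, so frame 944915 lies in block 52 (frames 935064–953045) with 9851 frames into that block.
The block's first minute is 1800 frames and the rest 1798 each; 9851 frames reaches minute 5, so 52 × 18 + 5 × 2 = 946 labels have been skipped so far.
Adding those back, label number 944915 + 946 = 945861 at 30 labels/s is 31528 s + 21 f = 8 h 45 min 28 s frame 21, i.e. 08:45:28;21.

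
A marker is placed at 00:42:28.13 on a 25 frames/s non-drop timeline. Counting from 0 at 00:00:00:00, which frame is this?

Total seconds to the label: (0 × 3600 + 42 × 60 + 28) = 2548.
Frame index = 2548 × 25 + 13 = 63713.

63713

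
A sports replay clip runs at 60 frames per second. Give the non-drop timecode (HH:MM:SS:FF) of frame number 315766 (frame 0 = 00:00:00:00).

01:27:42:46

315766 ÷ 60 = 5262 full seconds, remainder 46 frames.
5262 s = 1 h 27 min 42 s.
Timecode: 01:27:42:46.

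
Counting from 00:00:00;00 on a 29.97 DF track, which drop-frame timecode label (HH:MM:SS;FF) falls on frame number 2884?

00:01:36;06

Ten DF minutes hold 17982 frames, so frame 2884 lies in block 0 (frames 0–17981) with 2884 frames into that block.
The block's first minute is 1800 frames and the rest 1798 each; 2884 frames reaches minute 1, so 0 × 18 + 1 × 2 = 2 labels have been skipped so far.
Adding those back, label number 2884 + 2 = 2886 at 30 labels/s is 96 s + 6 f = 0 h 1 min 36 s frame 6, i.e. 00:01:36;06.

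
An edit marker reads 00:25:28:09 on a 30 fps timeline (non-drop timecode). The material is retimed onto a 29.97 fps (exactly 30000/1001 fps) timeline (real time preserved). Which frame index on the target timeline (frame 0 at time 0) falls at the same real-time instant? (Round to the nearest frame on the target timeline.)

frame 45803

Source frame index: (0×3600 + 25×60 + 28) × 30 + 9 = 45849.
Real time: 45849 / (30) = 15283/10 s.
Target frame: (15283/10) × (30000/1001) = 45849000/1001 ≈ 45803.197 → 45803.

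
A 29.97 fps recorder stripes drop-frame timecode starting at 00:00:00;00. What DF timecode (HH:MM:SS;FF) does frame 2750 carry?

00:01:31;22

Ten DF minutes hold 17982 frames, so frame 2750 lies in block 0 (frames 0–17981) with 2750 frames into that block.
The block's first minute is 1800 frames and the rest 1798 each; 2750 frames reaches minute 1, so 0 × 18 + 1 × 2 = 2 labels have been skipped so far.
Adding those back, label number 2750 + 2 = 2752 at 30 labels/s is 91 s + 22 f = 0 h 1 min 31 s frame 22, i.e. 00:01:31;22.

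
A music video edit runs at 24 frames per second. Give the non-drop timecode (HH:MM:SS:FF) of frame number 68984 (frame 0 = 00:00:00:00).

68984 ÷ 24 = 2874 full seconds, remainder 8 frames.
2874 s = 0 h 47 min 54 s.
Timecode: 00:47:54:08.

00:47:54:08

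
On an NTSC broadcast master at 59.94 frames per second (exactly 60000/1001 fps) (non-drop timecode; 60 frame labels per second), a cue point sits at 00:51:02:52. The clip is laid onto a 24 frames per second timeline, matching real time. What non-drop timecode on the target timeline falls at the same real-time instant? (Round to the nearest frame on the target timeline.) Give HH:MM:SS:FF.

00:51:05:22

Source frame index: (0×3600 + 51×60 + 2) × 60 + 52 = 183772.
Real time: 183772 / (60000/1001) = 45988943/15000 s.
Target frame: (45988943/15000) × (24) = 45988943/625 ≈ 73582.309 → 73582.
At 24 labels/s: frame 73582 → 00:51:05:22.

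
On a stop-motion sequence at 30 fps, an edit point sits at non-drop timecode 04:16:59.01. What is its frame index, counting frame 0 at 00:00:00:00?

462571

Total seconds to the label: (4 × 3600 + 16 × 60 + 59) = 15419.
Frame index = 15419 × 30 + 1 = 462571.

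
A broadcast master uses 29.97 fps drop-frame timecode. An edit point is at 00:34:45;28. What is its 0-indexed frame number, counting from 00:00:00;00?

Complete 10-minute blocks: 3, each 17982 frames → 53946.
Remaining 4 whole minutes in the current block: 1800 + 3 × 1798 = 7194 frames.
Within the current minute: 45 × 30 + 28 − 2 = 1376 (labels ;00/;01 skipped at this minute). Total = 53946 + 7194 + 1376 = 62516.

62516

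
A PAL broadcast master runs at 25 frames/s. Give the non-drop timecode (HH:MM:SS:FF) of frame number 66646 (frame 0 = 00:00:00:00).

00:44:25:21

66646 ÷ 25 = 2665 full seconds, remainder 21 frames.
2665 s = 0 h 44 min 25 s.
Timecode: 00:44:25:21.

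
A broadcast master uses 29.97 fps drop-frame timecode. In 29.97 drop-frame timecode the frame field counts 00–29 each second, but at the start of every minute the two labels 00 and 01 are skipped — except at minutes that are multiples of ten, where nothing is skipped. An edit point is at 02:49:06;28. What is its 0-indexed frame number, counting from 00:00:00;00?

As if non-drop at 30 labels/s: (2 × 3600 + 49 × 60 + 6) × 30 + 28 = 304408.
Minute boundaries passed: 169; those not divisible by 10: 169 − 16 = 153; dropped labels = 2 × 153 = 306.
Actual frame index = 304408 − 306 = 304102.

304102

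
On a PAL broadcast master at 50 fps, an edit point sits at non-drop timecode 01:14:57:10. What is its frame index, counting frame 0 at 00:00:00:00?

Total seconds to the label: (1 × 3600 + 14 × 60 + 57) = 4497.
Frame index = 4497 × 50 + 10 = 224860.

frame 224860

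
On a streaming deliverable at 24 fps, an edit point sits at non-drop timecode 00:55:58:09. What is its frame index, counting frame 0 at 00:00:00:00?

Total seconds to the label: (0 × 3600 + 55 × 60 + 58) = 3358.
Frame index = 3358 × 24 + 9 = 80601.

80601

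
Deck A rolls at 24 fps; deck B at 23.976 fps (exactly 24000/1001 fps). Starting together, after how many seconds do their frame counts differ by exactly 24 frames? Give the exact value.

The gap grows by |24000/1001 − 24| = 24/1001 frames per second.
Time for a 24-frame gap: 24 ÷ (24/1001) = 1001 s.

1001 seconds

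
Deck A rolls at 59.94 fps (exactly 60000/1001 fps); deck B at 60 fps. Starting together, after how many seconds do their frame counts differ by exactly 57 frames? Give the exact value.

950.95 seconds

The gap grows by |60 − 60000/1001| = 60/1001 frames per second.
Time for a 57-frame gap: 57 ÷ (60/1001) = 950.95 s.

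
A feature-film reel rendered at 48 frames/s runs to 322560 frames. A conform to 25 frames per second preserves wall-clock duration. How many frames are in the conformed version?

Target frames = source frames × (target rate / source rate) = 322560 × (25)/(48) = 322560 × 25/48 = 168000.

168000 frames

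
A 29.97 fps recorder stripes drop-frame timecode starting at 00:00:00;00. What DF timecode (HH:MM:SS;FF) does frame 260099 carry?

Ten DF minutes hold 17982 frames, so frame 260099 lies in block 14 (frames 251748–269729) with 8351 frames into that block.
The block's first minute is 1800 frames and the rest 1798 each; 8351 frames reaches minute 4, so 14 × 18 + 4 × 2 = 260 labels have been skipped so far.
Adding those back, label number 260099 + 260 = 260359 at 30 labels/s is 8678 s + 19 f = 2 h 24 min 38 s frame 19, i.e. 02:24:38;19.

02:24:38;19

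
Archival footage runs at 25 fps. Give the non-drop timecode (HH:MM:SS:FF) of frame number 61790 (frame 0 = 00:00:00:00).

61790 ÷ 25 = 2471 full seconds, remainder 15 frames.
2471 s = 0 h 41 min 11 s.
Timecode: 00:41:11:15.

00:41:11:15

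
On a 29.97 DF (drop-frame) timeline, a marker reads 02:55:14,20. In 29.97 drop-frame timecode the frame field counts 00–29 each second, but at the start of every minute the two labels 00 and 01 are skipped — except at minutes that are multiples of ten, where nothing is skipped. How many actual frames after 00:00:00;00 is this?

315124

Complete 10-minute blocks: 17, each 17982 frames → 305694.
Remaining 5 whole minutes in the current block: 1800 + 4 × 1798 = 8992 frames.
Within the current minute: 14 × 30 + 20 − 2 = 438 (labels ;00/;01 skipped at this minute). Total = 305694 + 8992 + 438 = 315124.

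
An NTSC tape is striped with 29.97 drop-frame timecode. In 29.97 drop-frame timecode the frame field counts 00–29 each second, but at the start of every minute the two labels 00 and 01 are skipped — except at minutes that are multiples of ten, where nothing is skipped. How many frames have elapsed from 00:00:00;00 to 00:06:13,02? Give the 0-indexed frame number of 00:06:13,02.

11180

Complete 10-minute blocks: 0, each 17982 frames → 0.
Remaining 6 whole minutes in the current block: 1800 + 5 × 1798 = 10790 frames.
Within the current minute: 13 × 30 + 2 − 2 = 390 (labels ;00/;01 skipped at this minute). Total = 0 + 10790 + 390 = 11180.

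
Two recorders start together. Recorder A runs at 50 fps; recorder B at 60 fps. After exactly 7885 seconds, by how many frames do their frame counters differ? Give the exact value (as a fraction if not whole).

A emits 50 × 7885 = 394250 frames; B emits 60 × 7885 = 473100.
Difference = 78850 frames; B is ahead of A.

78850 frames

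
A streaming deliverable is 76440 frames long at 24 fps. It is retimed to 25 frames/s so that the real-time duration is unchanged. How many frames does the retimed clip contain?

79625 frames

Target frames = source frames × (target rate / source rate) = 76440 × (25)/(24) = 76440 × 25/24 = 79625.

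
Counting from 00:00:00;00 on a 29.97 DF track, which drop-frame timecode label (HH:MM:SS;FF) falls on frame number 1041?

Each 10-minute DF block holds 10 × 60 × 30 − 9 × 2 = 17982 frames. 1041 ÷ 17982 → 0 full blocks, remainder 1041.
Within the partial block the first minute is 1800 frames and each further minute 1798, so 0 further minute boundaries passed. Total skipped labels = 18 × 0 + 2 × 0 = 0.
Non-drop label index = 1041 + 0 = 1041; at 30 labels/s that is 00:00:34:21, i.e. DF 00:00:34;21.

00:00:34;21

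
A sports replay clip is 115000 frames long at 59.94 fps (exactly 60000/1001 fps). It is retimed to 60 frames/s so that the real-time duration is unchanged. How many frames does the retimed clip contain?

115115 frames

Target frames = source frames × (target rate / source rate) = 115000 × (60)/(60000/1001) = 115000 × 1001/1000 = 115115.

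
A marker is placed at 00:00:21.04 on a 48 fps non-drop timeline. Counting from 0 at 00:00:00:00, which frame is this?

1012

Total seconds to the label: (0 × 3600 + 0 × 60 + 21) = 21.
Frame index = 21 × 48 + 4 = 1012.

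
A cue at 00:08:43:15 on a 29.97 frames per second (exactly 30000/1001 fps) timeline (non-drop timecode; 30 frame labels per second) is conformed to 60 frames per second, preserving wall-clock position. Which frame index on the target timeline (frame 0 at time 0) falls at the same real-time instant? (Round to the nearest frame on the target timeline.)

frame 31441

Source frame index: (0×3600 + 8×60 + 43) × 30 + 15 = 15705.
Real time: 15705 / (30000/1001) = 1048047/2000 s.
Target frame: (1048047/2000) × (60) = 3144141/100 ≈ 31441.410 → 31441.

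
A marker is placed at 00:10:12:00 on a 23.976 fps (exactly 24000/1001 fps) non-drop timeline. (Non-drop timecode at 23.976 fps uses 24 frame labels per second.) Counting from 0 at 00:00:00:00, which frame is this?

frame 14688

Total seconds to the label: (0 × 3600 + 10 × 60 + 12) = 612.
Frame index = 612 × 24 + 0 = 14688.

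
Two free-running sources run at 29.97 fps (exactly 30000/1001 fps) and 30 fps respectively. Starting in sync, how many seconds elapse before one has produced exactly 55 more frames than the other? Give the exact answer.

The gap grows by |30 − 30000/1001| = 30/1001 frames per second.
Time for a 55-frame gap: 55 ÷ (30/1001) = 11011/6 s.

11011/6 seconds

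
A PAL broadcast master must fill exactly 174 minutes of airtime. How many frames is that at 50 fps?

174 min = 10440 s.
Frames = 10440 × 50 = 522000.

522000 frames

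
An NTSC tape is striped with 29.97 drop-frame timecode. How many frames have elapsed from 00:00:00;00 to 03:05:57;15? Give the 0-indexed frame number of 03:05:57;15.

Complete 10-minute blocks: 18, each 17982 frames → 323676.
Remaining 5 whole minutes in the current block: 1800 + 4 × 1798 = 8992 frames.
Within the current minute: 57 × 30 + 15 − 2 = 1723 (labels ;00/;01 skipped at this minute). Total = 323676 + 8992 + 1723 = 334391.

334391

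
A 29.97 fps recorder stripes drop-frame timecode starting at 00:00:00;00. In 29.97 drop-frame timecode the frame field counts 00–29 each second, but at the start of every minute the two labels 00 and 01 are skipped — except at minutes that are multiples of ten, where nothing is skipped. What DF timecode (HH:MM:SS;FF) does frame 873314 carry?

08:05:39;18

Ten DF minutes hold 17982 frames, so frame 873314 lies in block 48 (frames 863136–881117) with 10178 frames into that block.
The block's first minute is 1800 frames and the rest 1798 each; 10178 frames reaches minute 5, so 48 × 18 + 5 × 2 = 874 labels have been skipped so far.
Adding those back, label number 873314 + 874 = 874188 at 30 labels/s is 29139 s + 18 f = 8 h 5 min 39 s frame 18, i.e. 08:05:39;18.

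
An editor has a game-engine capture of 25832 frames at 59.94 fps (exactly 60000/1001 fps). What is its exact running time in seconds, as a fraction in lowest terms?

Running time = 25832 ÷ (60000/1001) = 25832 × 1001/60000 = 3232229/7500 s.

3232229/7500 seconds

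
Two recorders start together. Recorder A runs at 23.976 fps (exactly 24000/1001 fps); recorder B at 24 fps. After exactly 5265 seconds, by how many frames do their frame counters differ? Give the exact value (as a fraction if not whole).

A emits 24000/1001 × 5265 = 9720000/77 frames; B emits 24 × 5265 = 126360.
Difference = 9720/77 frames (≈ 126.2338); B is ahead of A.

9720/77 frames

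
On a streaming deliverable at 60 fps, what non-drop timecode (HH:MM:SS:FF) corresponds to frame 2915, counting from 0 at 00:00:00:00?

00:00:48:35

2915 ÷ 60 = 48 full seconds, remainder 35 frames.
48 s = 0 h 0 min 48 s.
Timecode: 00:00:48:35.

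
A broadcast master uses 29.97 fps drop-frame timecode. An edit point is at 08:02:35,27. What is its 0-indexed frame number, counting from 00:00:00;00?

867809

Complete 10-minute blocks: 48, each 17982 frames → 863136.
Remaining 2 whole minutes in the current block: 1800 + 1 × 1798 = 3598 frames.
Within the current minute: 35 × 30 + 27 − 2 = 1075 (labels ;00/;01 skipped at this minute). Total = 863136 + 3598 + 1075 = 867809.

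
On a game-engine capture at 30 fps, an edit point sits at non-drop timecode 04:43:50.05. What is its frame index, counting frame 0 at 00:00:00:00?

Total seconds to the label: (4 × 3600 + 43 × 60 + 50) = 17030.
Frame index = 17030 × 30 + 5 = 510905.

510905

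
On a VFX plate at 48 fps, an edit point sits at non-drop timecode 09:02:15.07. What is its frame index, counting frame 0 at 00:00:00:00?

Total seconds to the label: (9 × 3600 + 2 × 60 + 15) = 32535.
Frame index = 32535 × 48 + 7 = 1561687.

1561687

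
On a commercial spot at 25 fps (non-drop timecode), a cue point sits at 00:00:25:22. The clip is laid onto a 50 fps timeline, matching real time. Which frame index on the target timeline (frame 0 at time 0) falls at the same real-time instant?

Source frame index: (0×3600 + 0×60 + 25) × 25 + 22 = 647.
Real time: 647 / (25) = 647/25 s.
Target frame: (647/25) × (50) = 1294.

frame 1294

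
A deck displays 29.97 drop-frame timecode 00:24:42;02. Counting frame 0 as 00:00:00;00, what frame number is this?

44418

Complete 10-minute blocks: 2, each 17982 frames → 35964.
Remaining 4 whole minutes in the current block: 1800 + 3 × 1798 = 7194 frames.
Within the current minute: 42 × 30 + 2 − 2 = 1260 (labels ;00/;01 skipped at this minute). Total = 35964 + 7194 + 1260 = 44418.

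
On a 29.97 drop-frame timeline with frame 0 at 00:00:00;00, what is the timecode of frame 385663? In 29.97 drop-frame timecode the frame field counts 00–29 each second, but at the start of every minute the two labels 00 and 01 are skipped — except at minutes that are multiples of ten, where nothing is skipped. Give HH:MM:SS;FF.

03:34:28;09

Ten DF minutes hold 17982 frames, so frame 385663 lies in block 21 (frames 377622–395603) with 8041 frames into that block.
The block's first minute is 1800 frames and the rest 1798 each; 8041 frames reaches minute 4, so 21 × 18 + 4 × 2 = 386 labels have been skipped so far.
Adding those back, label number 385663 + 386 = 386049 at 30 labels/s is 12868 s + 9 f = 3 h 34 min 28 s frame 9, i.e. 03:34:28;09.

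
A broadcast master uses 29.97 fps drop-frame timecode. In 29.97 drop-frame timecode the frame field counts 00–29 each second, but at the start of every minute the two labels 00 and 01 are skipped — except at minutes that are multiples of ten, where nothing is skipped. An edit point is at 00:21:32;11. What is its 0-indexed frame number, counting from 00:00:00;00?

38733

As if non-drop at 30 labels/s: (0 × 3600 + 21 × 60 + 32) × 30 + 11 = 38771.
Minute boundaries passed: 21; those not divisible by 10: 21 − 2 = 19; dropped labels = 2 × 19 = 38.
Actual frame index = 38771 − 38 = 38733.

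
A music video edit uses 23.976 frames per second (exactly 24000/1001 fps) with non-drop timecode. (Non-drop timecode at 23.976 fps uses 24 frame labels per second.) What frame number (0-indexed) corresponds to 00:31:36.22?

Total seconds to the label: (0 × 3600 + 31 × 60 + 36) = 1896.
Frame index = 1896 × 24 + 22 = 45526.

frame 45526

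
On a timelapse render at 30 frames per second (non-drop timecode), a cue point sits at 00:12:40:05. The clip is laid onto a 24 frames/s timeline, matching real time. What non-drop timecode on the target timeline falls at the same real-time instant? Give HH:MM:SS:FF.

00:12:40:04

Source frame index: (0×3600 + 12×60 + 40) × 30 + 5 = 22805.
Real time: 22805 / (30) = 4561/6 s.
Target frame: (4561/6) × (24) = 18244.
At 24 labels/s: frame 18244 → 00:12:40:04.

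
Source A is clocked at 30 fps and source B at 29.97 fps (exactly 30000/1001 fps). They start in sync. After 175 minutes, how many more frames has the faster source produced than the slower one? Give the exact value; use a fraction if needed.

45000/143 frames

175 min = 10500 s.
A emits 30 × 10500 = 315000 frames; B emits 30000/1001 × 10500 = 45000000/143.
Difference = 45000/143 frames (≈ 314.6853); B is behind A.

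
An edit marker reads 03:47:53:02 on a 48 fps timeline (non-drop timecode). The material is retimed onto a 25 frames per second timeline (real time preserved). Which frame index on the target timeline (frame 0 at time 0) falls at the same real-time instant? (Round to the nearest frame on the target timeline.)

Source frame index: (3×3600 + 47×60 + 53) × 48 + 2 = 656306.
Real time: 656306 / (48) = 328153/24 s.
Target frame: (328153/24) × (25) = 8203825/24 ≈ 341826.042 → 341826.

frame 341826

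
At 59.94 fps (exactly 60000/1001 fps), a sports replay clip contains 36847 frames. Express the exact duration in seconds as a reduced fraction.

Running time = 36847 ÷ (60000/1001) = 36847 × 1001/60000 = 36883847/60000 s.

36883847/60000 seconds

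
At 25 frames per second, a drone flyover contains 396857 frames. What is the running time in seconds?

15874.28 seconds

Running time = 396857 / (25) = 15874.28 s.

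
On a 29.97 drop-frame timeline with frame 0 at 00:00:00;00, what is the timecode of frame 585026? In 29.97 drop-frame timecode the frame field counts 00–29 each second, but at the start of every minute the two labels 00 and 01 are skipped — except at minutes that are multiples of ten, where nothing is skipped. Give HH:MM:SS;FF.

05:25:20;12

Ten DF minutes hold 17982 frames, so frame 585026 lies in block 32 (frames 575424–593405) with 9602 frames into that block.
The block's first minute is 1800 frames and the rest 1798 each; 9602 frames reaches minute 5, so 32 × 18 + 5 × 2 = 586 labels have been skipped so far.
Adding those back, label number 585026 + 586 = 585612 at 30 labels/s is 19520 s + 12 f = 5 h 25 min 20 s frame 12, i.e. 05:25:20;12.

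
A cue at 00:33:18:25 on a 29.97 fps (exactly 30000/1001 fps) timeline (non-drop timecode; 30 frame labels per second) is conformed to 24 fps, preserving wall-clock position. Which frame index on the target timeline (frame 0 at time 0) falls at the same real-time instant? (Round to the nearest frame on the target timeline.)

Source frame index: (0×3600 + 33×60 + 18) × 30 + 25 = 59965.
Real time: 59965 / (30000/1001) = 12004993/6000 s.
Target frame: (12004993/6000) × (24) = 12004993/250 ≈ 48019.972 → 48020.

frame 48020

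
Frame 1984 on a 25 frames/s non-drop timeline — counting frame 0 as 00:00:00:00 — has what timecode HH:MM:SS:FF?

00:01:19:09

1984 ÷ 25 = 79 full seconds, remainder 9 frames.
79 s = 0 h 1 min 19 s.
Timecode: 00:01:19:09.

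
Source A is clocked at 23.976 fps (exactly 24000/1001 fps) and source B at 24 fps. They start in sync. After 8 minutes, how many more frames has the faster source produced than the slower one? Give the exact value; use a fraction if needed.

11520/1001 frames

8 min = 480 s.
A emits 24000/1001 × 480 = 11520000/1001 frames; B emits 24 × 480 = 11520.
Difference = 11520/1001 frames (≈ 11.5085); B is ahead of A.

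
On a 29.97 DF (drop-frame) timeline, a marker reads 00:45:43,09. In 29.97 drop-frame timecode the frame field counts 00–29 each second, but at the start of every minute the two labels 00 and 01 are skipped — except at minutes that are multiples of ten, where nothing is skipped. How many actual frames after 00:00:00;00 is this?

82217

Complete 10-minute blocks: 4, each 17982 frames → 71928.
Remaining 5 whole minutes in the current block: 1800 + 4 × 1798 = 8992 frames.
Within the current minute: 43 × 30 + 9 − 2 = 1297 (labels ;00/;01 skipped at this minute). Total = 71928 + 8992 + 1297 = 82217.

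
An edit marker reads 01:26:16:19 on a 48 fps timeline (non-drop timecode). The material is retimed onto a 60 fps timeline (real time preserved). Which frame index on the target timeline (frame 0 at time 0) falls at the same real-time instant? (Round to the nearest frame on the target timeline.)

frame 310584

Source frame index: (1×3600 + 26×60 + 16) × 48 + 19 = 248467.
Real time: 248467 / (48) = 248467/48 s.
Target frame: (248467/48) × (60) = 1242335/4 ≈ 310583.750 → 310584.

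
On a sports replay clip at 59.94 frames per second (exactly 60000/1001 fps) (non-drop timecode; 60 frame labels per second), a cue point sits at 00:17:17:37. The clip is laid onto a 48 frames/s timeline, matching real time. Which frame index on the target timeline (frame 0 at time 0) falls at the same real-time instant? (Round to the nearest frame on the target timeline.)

Source frame index: (0×3600 + 17×60 + 17) × 60 + 37 = 62257.
Real time: 62257 / (60000/1001) = 62319257/60000 s.
Target frame: (62319257/60000) × (48) = 62319257/1250 ≈ 49855.406 → 49855.

frame 49855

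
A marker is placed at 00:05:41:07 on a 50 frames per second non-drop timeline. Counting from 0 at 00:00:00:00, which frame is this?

Total seconds to the label: (0 × 3600 + 5 × 60 + 41) = 341.
Frame index = 341 × 50 + 7 = 17057.

frame 17057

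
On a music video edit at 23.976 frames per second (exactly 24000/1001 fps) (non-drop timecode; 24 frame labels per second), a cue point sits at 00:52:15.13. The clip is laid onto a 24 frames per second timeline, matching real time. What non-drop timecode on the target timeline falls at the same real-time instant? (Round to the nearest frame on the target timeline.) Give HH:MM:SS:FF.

Source frame index: (0×3600 + 52×60 + 15) × 24 + 13 = 75253.
Real time: 75253 / (24000/1001) = 75328253/24000 s.
Target frame: (75328253/24000) × (24) = 75328253/1000 ≈ 75328.253 → 75328.
At 24 labels/s: frame 75328 → 00:52:18:16.

00:52:18:16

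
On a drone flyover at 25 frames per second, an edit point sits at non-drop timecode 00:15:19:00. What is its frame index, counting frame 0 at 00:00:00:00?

22975

Total seconds to the label: (0 × 3600 + 15 × 60 + 19) = 919.
Frame index = 919 × 25 + 0 = 22975.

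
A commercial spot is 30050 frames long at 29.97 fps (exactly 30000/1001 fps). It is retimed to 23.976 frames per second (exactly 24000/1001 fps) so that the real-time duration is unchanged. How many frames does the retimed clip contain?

Target frames = source frames × (target rate / source rate) = 30050 × (24000/1001)/(30000/1001) = 30050 × 4/5 = 24040.

24040 frames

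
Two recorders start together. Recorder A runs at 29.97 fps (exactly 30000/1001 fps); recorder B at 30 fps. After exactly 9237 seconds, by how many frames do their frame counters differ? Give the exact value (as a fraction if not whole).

A emits 30000/1001 × 9237 = 277110000/1001 frames; B emits 30 × 9237 = 277110.
Difference = 277110/1001 frames (≈ 276.8332); B is ahead of A.

277110/1001 frames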